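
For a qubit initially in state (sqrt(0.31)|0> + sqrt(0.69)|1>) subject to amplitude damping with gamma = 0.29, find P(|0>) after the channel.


For amplitude damping with parameter gamma on state sqrt(a)|0> + sqrt(b)|1>:
alpha^2 = 0.31, beta^2 = 0.69
P(|0>) = alpha^2 + gamma * beta^2
= 0.31 + 0.29 * 0.69
= 0.31 + 0.2001
= 0.5101

0.5101


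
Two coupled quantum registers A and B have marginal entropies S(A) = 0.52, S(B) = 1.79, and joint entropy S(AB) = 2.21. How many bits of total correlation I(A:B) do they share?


I(A:B) = S(A) + S(B) - S(AB)
= 0.52 + 1.79 - 2.21
= 0.1000

0.1000


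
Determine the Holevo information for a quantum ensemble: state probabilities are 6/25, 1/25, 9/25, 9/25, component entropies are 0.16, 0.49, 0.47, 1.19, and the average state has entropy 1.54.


chi = S(rho) - sum_i p_i * S(rho_i)
Weighted entropy = 6/25 * 0.16 + 1/25 * 0.49 + 9/25 * 0.47 + 9/25 * 1.19
= 0.6556
chi = 1.54 - 0.6556
= 0.8844

0.8844


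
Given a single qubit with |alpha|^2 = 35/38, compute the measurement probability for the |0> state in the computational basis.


|alpha|^2 = 35/38 = 0.9211
|beta|^2 = 1 - 35/38 = 3/38 = 0.0789
P(|0>) = |alpha|^2 = 0.9211

0.9211


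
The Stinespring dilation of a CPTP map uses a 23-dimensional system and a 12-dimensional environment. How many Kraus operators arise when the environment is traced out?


Tracing out the environment in an orthonormal basis {|i>_E} gives Kraus operators K_i = <i|_E U |0>_E.
Number of Kraus operators = dim(H_env) = d_env
= 12

12


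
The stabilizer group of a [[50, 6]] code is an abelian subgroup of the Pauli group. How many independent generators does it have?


For an [[n,k]] stabilizer code:
Number of stabilizer generators = n - k
= 50 - 6
= 44

44


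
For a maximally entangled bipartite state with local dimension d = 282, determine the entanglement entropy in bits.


For a maximally entangled state in d x d:
S = log2(d) = log2(282)
= 8.1396

8.1396


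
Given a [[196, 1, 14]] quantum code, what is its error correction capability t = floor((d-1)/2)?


Code parameters: [[196, 1, 14]], distance d = 14.
Number of correctable errors = floor((d-1)/2)
= floor((14 - 1)/2)
= floor(13/2)
= 6

6


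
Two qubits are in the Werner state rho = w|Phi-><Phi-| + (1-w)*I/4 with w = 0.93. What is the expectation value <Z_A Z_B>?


|Phi-> = (|00> - |11>)/sqrt(2)
For the pure Bell state, <Z_A Z_B> = +1 (Bell-state Pauli correlator).
The maximally-mixed part I/4 has tr(I/4 * P tensor P) = 0 for any traceless Pauli P.
So <Z_A Z_B>_rho = w * (+1) + (1 - w) * 0
= 0.93 * (+1)
= 0.9300

0.9300


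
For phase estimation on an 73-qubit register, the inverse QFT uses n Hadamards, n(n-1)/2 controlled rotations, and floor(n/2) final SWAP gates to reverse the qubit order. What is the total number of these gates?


Hadamard gates: 73
Controlled rotations: n*(n-1)/2 = 73*72/2 = 2628
SWAP gates: floor(n/2) = floor(73/2) = 36
Total = 73 + 2628 + 36
= 2737

2737


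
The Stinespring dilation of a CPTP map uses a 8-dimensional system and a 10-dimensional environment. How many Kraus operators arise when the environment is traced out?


Tracing out the environment in an orthonormal basis {|i>_E} gives Kraus operators K_i = <i|_E U |0>_E.
Number of Kraus operators = dim(H_env) = d_env
= 10

10


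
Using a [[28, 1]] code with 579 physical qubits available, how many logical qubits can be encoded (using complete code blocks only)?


Each code block uses 28 physical qubits for 1 logical qubit(s).
Number of complete blocks = floor(579 / 28) = 20
Logical qubits = 20 * 1
= 20

20


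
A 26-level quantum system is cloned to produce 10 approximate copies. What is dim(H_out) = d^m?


Output space = H^(tensor 10) where dim(H) = 26
dim = 26^10
= 676 (after 2 factors)
= 17576 (after 3 factors)
= 456976 (after 4 factors)
= 11881376 (after 5 factors)
= 308915776 (after 6 factors)
= 8031810176 (after 7 factors)
= 208827064576 (after 8 factors)
= 5429503678976 (after 9 factors)
= 141167095653376 (after 10 factors)
= 141167095653376

141167095653376


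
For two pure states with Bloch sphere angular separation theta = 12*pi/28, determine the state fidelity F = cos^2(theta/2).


For states separated by angle theta on Bloch sphere:
F = cos^2(theta/2)
theta = 12*pi/28 = 1.3464
theta/2 = 0.6732
cos(theta/2) = 0.7818
F = 0.6113

0.6113


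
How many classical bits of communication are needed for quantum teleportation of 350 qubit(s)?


Quantum teleportation requires 2 classical bits per qubit teleported.
350 qubit(s) -> 2 * 350 = 700 classical bits

700


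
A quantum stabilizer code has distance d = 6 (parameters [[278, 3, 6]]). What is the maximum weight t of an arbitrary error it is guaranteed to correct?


Code parameters: [[278, 3, 6]], distance d = 6.
Number of correctable errors = floor((d-1)/2)
= floor((6 - 1)/2)
= floor(5/2)
= 2

2


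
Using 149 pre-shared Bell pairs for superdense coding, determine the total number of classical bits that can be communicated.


Superdense coding allows 2 classical bits per shared entangled pair.
149 pair(s) -> 2 * 149 = 298 classical bits

298


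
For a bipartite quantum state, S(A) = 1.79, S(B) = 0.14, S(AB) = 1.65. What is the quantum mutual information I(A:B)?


I(A:B) = S(A) + S(B) - S(AB)
= 1.79 + 0.14 - 1.65
= 0.2800

0.2800


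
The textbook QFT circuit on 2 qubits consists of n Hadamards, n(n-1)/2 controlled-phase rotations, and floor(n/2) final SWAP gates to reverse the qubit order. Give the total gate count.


Hadamard gates: 2
Controlled rotations: n*(n-1)/2 = 2*1/2 = 1
SWAP gates: floor(n/2) = floor(2/2) = 1
Total = 2 + 1 + 1
= 4

4


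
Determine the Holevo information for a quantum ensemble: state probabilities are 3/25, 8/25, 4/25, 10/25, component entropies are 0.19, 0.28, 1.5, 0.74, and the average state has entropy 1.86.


chi = S(rho) - sum_i p_i * S(rho_i)
Weighted entropy = 3/25 * 0.19 + 8/25 * 0.28 + 4/25 * 1.5 + 10/25 * 0.74
= 0.6484
chi = 1.86 - 0.6484
= 1.2116

1.2116


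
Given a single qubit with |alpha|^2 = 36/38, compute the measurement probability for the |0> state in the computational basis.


|alpha|^2 = 36/38 = 0.9474
|beta|^2 = 1 - 36/38 = 2/38 = 0.0526
P(|0>) = |alpha|^2 = 0.9474

0.9474


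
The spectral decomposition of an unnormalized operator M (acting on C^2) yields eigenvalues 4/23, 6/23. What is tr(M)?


tr(M) = sum of eigenvalues
= 4/23 + 6/23
= 10/23
= 0.4348

0.4348


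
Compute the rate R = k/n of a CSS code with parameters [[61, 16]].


Code rate R = k/n
= 16/61
= 0.2623

0.2623


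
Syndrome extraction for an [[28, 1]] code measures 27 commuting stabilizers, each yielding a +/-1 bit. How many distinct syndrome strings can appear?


Each stabilizer generator gives a binary (+1 or -1) measurement outcome.
With 27 independent generators:
Total syndromes = 2^27
= 134217728

134217728


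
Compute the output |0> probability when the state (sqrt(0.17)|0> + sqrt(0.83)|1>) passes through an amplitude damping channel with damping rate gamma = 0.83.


For amplitude damping with parameter gamma on state sqrt(a)|0> + sqrt(b)|1>:
alpha^2 = 0.17, beta^2 = 0.83
P(|0>) = alpha^2 + gamma * beta^2
= 0.17 + 0.83 * 0.83
= 0.17 + 0.6889
= 0.8589

0.8589


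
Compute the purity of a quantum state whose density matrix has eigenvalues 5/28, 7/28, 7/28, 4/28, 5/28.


tr(rho^2) = sum of eigenvalues squared
= (5/28)^2 + (7/28)^2 + (7/28)^2 + (4/28)^2 + (5/28)^2
= (25 + 49 + 49 + 16 + 25) / 784
= 164/784
= 0.2092

0.2092


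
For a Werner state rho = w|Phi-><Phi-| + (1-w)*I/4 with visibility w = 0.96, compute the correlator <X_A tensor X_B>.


|Phi-> = (|00> - |11>)/sqrt(2)
For the pure Bell state, <X_A X_B> = -1 (Bell-state Pauli correlator).
The maximally-mixed part I/4 has tr(I/4 * P tensor P) = 0 for any traceless Pauli P.
So <X_A X_B>_rho = w * (-1) + (1 - w) * 0
= 0.96 * (-1)
= -0.9600

-0.9600


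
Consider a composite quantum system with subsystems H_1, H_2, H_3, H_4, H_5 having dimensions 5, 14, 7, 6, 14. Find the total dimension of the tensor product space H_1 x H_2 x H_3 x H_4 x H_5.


dim(H_1 x H_2 x H_3 x H_4 x H_5) = 5 * 14 * 7 * 6 * 14
= 70 * 7 * 6 * 14
= 490 * 6 * 14
= 2940 * 14
= 41160

41160


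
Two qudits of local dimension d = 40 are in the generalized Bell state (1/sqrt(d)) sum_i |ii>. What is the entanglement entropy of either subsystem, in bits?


For a maximally entangled state in d x d:
S = log2(d) = log2(40)
= 5.3219

5.3219


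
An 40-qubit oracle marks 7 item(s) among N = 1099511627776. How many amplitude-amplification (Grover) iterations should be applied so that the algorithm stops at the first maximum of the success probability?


After j Grover iterations the success probability is P(j) = sin^2((2j+1)*theta), where sin(theta) = sqrt(k/N).
N = 2^40 = 1099511627776, k = 7
sin(theta) = sqrt(k/N) = 2.523185073e-06
theta = arcsin(sqrt(k/N)) = 2.523185073e-06 rad
P(j) reaches its first maximum when (2j+1)*theta is as close as possible to pi/2, i.e. j = round(pi/(4*theta) - 1/2).
pi/(4*theta) - 1/2 = 311272.0150
(For comparison, the common estimate pi/4 * sqrt(N/k) = 311272.5150; the exact maximiser is used here.)
Optimal iterations = 311272

311272


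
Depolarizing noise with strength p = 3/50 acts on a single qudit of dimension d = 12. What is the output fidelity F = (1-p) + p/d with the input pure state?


F = (1-p) + p/d
= (1 - 0.0600) + 0.0600/12
= 0.9400 + 0.0050
= 0.9450

0.9450


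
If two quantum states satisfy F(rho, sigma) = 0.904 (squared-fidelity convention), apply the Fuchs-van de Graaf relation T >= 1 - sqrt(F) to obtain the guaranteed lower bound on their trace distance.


Fuchs-van de Graaf (squared-fidelity convention): 1 - sqrt(F) <= T <= sqrt(1 - F).
Lower bound: T >= 1 - sqrt(F)
sqrt(F) = sqrt(0.904) = 0.9508
T >= 1 - 0.9508
T >= 0.0492

0.0492


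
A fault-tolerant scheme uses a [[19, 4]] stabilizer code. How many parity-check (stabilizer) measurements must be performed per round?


For an [[n,k]] stabilizer code:
Number of stabilizer generators = n - k
= 19 - 4
= 15

15


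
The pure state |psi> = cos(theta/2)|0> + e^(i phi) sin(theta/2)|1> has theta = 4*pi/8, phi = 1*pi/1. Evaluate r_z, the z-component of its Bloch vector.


theta = 1.5708, phi = 3.1416
r_z = cos(theta) = 0.0000

0.0000


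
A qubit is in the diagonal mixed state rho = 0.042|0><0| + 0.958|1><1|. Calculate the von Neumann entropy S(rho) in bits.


S = -p*log2(p) - (1-p)*log2(1-p)
p = 0.0420, 1-p = 0.9580
= -0.0420 * log2(0.0420) - 0.9580 * log2(0.9580)
= -(-0.1921) - (-0.0593)
= 0.2514

0.2514


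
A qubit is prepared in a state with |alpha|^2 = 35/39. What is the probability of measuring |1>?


|alpha|^2 = 35/39 = 0.8974
|beta|^2 = 1 - 35/39 = 4/39 = 0.1026
P(|1>) = |beta|^2 = 0.1026

0.1026


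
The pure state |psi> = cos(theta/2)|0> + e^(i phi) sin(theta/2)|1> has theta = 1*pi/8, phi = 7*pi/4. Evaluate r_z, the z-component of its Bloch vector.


theta = 0.3927, phi = 5.4978
r_z = cos(theta) = 0.9239

0.9239


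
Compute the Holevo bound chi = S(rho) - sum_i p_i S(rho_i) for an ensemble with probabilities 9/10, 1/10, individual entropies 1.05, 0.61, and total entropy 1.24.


chi = S(rho) - sum_i p_i * S(rho_i)
Weighted entropy = 9/10 * 1.05 + 1/10 * 0.61
= 1.0060
chi = 1.24 - 1.0060
= 0.2340

0.2340


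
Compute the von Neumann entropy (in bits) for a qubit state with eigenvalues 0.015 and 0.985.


S = -p*log2(p) - (1-p)*log2(1-p)
p = 0.0150, 1-p = 0.9850
= -0.0150 * log2(0.0150) - 0.9850 * log2(0.9850)
= -(-0.0909) - (-0.0215)
= 0.1124

0.1124


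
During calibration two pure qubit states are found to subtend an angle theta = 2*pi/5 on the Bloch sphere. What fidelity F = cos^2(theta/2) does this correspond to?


For states separated by angle theta on Bloch sphere:
F = cos^2(theta/2)
theta = 2*pi/5 = 1.2566
theta/2 = 0.6283
cos(theta/2) = 0.8090
F = 0.6545

0.6545


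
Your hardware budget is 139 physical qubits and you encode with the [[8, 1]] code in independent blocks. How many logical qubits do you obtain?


Each code block uses 8 physical qubits for 1 logical qubit(s).
Number of complete blocks = floor(139 / 8) = 17
Logical qubits = 17 * 1
= 17

17


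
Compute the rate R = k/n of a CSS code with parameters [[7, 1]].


Code rate R = k/n
= 1/7
= 0.1429

0.1429


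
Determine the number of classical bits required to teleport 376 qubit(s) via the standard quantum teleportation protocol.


Quantum teleportation requires 2 classical bits per qubit teleported.
376 qubit(s) -> 2 * 376 = 752 classical bits

752


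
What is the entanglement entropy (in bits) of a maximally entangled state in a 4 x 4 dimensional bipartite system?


For a maximally entangled state in d x d:
S = log2(d) = log2(4)
= 2.0000

2.0000


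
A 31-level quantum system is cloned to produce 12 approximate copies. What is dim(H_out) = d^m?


Output space = H^(tensor 12) where dim(H) = 31
dim = 31^12
= 961 (after 2 factors)
= 29791 (after 3 factors)
= 923521 (after 4 factors)
= 28629151 (after 5 factors)
= 887503681 (after 6 factors)
= 27512614111 (after 7 factors)
= 852891037441 (after 8 factors)
= 26439622160671 (after 9 factors)
= 819628286980801 (after 10 factors)
= 25408476896404831 (after 11 factors)
= 787662783788549761 (after 12 factors)
= 787662783788549761

787662783788549761


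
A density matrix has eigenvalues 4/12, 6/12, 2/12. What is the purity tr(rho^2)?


tr(rho^2) = sum of eigenvalues squared
= (4/12)^2 + (6/12)^2 + (2/12)^2
= (16 + 36 + 4) / 144
= 56/144
= 0.3889

0.3889


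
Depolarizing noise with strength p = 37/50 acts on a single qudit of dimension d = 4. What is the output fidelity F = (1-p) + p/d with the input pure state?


F = (1-p) + p/d
= (1 - 0.7400) + 0.7400/4
= 0.2600 + 0.1850
= 0.4450

0.4450


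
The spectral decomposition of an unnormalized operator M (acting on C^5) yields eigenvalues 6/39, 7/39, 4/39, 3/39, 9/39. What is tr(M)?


tr(M) = sum of eigenvalues
= 6/39 + 7/39 + 4/39 + 3/39 + 9/39
= 29/39
= 0.7436

0.7436


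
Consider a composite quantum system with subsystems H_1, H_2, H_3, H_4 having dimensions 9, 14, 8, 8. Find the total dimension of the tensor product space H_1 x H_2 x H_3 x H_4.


dim(H_1 x H_2 x H_3 x H_4) = 9 * 14 * 8 * 8
= 126 * 8 * 8
= 1008 * 8
= 8064

8064


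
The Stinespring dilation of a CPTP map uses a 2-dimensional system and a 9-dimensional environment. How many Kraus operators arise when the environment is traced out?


Tracing out the environment in an orthonormal basis {|i>_E} gives Kraus operators K_i = <i|_E U |0>_E.
Number of Kraus operators = dim(H_env) = d_env
= 9

9


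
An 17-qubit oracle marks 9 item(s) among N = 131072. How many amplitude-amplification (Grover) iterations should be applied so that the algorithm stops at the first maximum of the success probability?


After j Grover iterations the success probability is P(j) = sin^2((2j+1)*theta), where sin(theta) = sqrt(k/N).
N = 2^17 = 131072, k = 9
sin(theta) = sqrt(k/N) = 0.008286407592
theta = arcsin(sqrt(k/N)) = 0.008286502425 rad
P(j) reaches its first maximum when (2j+1)*theta is as close as possible to pi/2, i.e. j = round(pi/(4*theta) - 1/2).
pi/(4*theta) - 1/2 = 94.2804
(For comparison, the common estimate pi/4 * sqrt(N/k) = 94.7815; the exact maximiser is used here.)
Optimal iterations = 94

94


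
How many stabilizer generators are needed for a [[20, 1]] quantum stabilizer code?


For an [[n,k]] stabilizer code:
Number of stabilizer generators = n - k
= 20 - 1
= 19

19


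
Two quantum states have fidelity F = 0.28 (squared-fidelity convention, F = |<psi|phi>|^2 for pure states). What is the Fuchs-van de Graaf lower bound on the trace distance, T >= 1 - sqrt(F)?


Fuchs-van de Graaf (squared-fidelity convention): 1 - sqrt(F) <= T <= sqrt(1 - F).
Lower bound: T >= 1 - sqrt(F)
sqrt(F) = sqrt(0.28) = 0.5292
T >= 1 - 0.5292
T >= 0.4708

0.4708


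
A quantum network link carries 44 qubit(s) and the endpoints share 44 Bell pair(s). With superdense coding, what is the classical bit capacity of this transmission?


Superdense coding allows 2 classical bits per shared entangled pair.
44 pair(s) -> 2 * 44 = 88 classical bits

88


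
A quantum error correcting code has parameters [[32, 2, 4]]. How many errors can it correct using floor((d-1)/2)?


Code parameters: [[32, 2, 4]], distance d = 4.
Number of correctable errors = floor((d-1)/2)
= floor((4 - 1)/2)
= floor(3/2)
= 1

1


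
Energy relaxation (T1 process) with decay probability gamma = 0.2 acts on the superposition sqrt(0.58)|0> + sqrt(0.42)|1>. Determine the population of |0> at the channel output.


For amplitude damping with parameter gamma on state sqrt(a)|0> + sqrt(b)|1>:
alpha^2 = 0.58, beta^2 = 0.42
P(|0>) = alpha^2 + gamma * beta^2
= 0.58 + 0.2 * 0.42
= 0.58 + 0.0840
= 0.6640

0.6640


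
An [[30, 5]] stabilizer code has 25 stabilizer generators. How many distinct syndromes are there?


Each stabilizer generator gives a binary (+1 or -1) measurement outcome.
With 25 independent generators:
Total syndromes = 2^25
= 33554432

33554432


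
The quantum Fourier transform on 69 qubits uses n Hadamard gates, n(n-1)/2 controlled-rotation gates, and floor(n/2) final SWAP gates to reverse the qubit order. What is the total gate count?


Hadamard gates: 69
Controlled rotations: n*(n-1)/2 = 69*68/2 = 2346
SWAP gates: floor(n/2) = floor(69/2) = 34
Total = 69 + 2346 + 34
= 2449

2449


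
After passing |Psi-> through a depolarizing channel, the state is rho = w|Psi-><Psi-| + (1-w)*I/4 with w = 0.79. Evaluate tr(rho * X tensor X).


|Psi-> = (|01> - |10>)/sqrt(2)
For the pure Bell state, <X_A X_B> = -1 (Bell-state Pauli correlator).
The maximally-mixed part I/4 has tr(I/4 * P tensor P) = 0 for any traceless Pauli P.
So <X_A X_B>_rho = w * (-1) + (1 - w) * 0
= 0.79 * (-1)
= -0.7900

-0.7900


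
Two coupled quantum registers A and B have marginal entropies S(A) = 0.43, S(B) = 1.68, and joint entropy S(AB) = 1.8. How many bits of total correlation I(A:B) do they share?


I(A:B) = S(A) + S(B) - S(AB)
= 0.43 + 1.68 - 1.8
= 0.3100

0.3100


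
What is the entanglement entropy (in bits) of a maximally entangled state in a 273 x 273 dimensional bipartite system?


For a maximally entangled state in d x d:
S = log2(d) = log2(273)
= 8.0928

8.0928


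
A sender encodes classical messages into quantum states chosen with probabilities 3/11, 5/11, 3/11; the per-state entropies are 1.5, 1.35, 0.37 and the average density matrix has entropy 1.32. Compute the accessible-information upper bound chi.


chi = S(rho) - sum_i p_i * S(rho_i)
Weighted entropy = 3/11 * 1.5 + 5/11 * 1.35 + 3/11 * 0.37
= 1.1236
chi = 1.32 - 1.1236
= 0.1964

0.1964


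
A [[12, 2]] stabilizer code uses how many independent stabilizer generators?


For an [[n,k]] stabilizer code:
Number of stabilizer generators = n - k
= 12 - 2
= 10

10


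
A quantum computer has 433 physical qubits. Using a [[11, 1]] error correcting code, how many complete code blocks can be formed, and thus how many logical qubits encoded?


Each code block uses 11 physical qubits for 1 logical qubit(s).
Number of complete blocks = floor(433 / 11) = 39
Logical qubits = 39 * 1
= 39

39


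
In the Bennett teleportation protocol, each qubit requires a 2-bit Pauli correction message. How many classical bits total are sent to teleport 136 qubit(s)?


Quantum teleportation requires 2 classical bits per qubit teleported.
136 qubit(s) -> 2 * 136 = 272 classical bits

272


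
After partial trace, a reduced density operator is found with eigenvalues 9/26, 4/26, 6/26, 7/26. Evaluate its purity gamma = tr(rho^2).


tr(rho^2) = sum of eigenvalues squared
= (9/26)^2 + (4/26)^2 + (6/26)^2 + (7/26)^2
= (81 + 16 + 36 + 49) / 676
= 182/676
= 0.2692

0.2692


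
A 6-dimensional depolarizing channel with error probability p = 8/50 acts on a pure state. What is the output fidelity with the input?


F = (1-p) + p/d
= (1 - 0.1600) + 0.1600/6
= 0.8400 + 0.0267
= 0.8667

0.8667


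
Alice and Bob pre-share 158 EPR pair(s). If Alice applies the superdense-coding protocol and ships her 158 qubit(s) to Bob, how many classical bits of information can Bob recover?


Superdense coding allows 2 classical bits per shared entangled pair.
158 pair(s) -> 2 * 158 = 316 classical bits

316


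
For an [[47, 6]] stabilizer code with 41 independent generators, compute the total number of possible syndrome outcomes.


Each stabilizer generator gives a binary (+1 or -1) measurement outcome.
With 41 independent generators:
Total syndromes = 2^41
= 2199023255552

2199023255552


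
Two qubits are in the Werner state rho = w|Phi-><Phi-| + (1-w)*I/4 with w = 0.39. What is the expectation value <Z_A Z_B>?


|Phi-> = (|00> - |11>)/sqrt(2)
For the pure Bell state, <Z_A Z_B> = +1 (Bell-state Pauli correlator).
The maximally-mixed part I/4 has tr(I/4 * P tensor P) = 0 for any traceless Pauli P.
So <Z_A Z_B>_rho = w * (+1) + (1 - w) * 0
= 0.39 * (+1)
= 0.3900

0.3900


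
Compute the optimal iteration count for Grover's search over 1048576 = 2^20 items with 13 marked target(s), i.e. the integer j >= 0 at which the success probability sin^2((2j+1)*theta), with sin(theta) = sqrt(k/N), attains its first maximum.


After j Grover iterations the success probability is P(j) = sin^2((2j+1)*theta), where sin(theta) = sqrt(k/N).
N = 2^20 = 1048576, k = 13
sin(theta) = sqrt(k/N) = 0.003521046167
theta = arcsin(sqrt(k/N)) = 0.003521053443 rad
P(j) reaches its first maximum when (2j+1)*theta is as close as possible to pi/2, i.e. j = round(pi/(4*theta) - 1/2).
pi/(4*theta) - 1/2 = 222.5577
(For comparison, the common estimate pi/4 * sqrt(N/k) = 223.0582; the exact maximiser is used here.)
Optimal iterations = 223

223


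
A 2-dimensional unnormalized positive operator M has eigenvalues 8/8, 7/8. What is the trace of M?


tr(M) = sum of eigenvalues
= 8/8 + 7/8
= 15/8
= 1.8750

1.8750


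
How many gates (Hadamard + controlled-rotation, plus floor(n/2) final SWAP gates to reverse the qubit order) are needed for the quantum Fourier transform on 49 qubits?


Hadamard gates: 49
Controlled rotations: n*(n-1)/2 = 49*48/2 = 1176
SWAP gates: floor(n/2) = floor(49/2) = 24
Total = 49 + 1176 + 24
= 1249

1249


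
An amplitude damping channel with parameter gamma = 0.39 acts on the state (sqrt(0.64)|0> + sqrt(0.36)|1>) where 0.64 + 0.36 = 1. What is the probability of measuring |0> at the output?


For amplitude damping with parameter gamma on state sqrt(a)|0> + sqrt(b)|1>:
alpha^2 = 0.64, beta^2 = 0.36
P(|0>) = alpha^2 + gamma * beta^2
= 0.64 + 0.39 * 0.36
= 0.64 + 0.1404
= 0.7804

0.7804


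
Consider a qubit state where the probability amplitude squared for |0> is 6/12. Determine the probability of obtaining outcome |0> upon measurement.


|alpha|^2 = 6/12 = 0.5000
|beta|^2 = 1 - 6/12 = 6/12 = 0.5000
P(|0>) = |alpha|^2 = 0.5000

0.5000


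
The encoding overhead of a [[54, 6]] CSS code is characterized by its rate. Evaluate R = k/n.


Code rate R = k/n
= 6/54
= 0.1111

0.1111


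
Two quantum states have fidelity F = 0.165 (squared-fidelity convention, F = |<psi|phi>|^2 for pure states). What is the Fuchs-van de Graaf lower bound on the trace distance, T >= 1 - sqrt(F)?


Fuchs-van de Graaf (squared-fidelity convention): 1 - sqrt(F) <= T <= sqrt(1 - F).
Lower bound: T >= 1 - sqrt(F)
sqrt(F) = sqrt(0.165) = 0.4062
T >= 1 - 0.4062
T >= 0.5938

0.5938


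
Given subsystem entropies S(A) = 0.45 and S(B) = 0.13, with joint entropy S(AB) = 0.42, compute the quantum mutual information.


I(A:B) = S(A) + S(B) - S(AB)
= 0.45 + 0.13 - 0.42
= 0.1600

0.1600


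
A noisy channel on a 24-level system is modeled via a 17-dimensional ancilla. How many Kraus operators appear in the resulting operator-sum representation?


Tracing out the environment in an orthonormal basis {|i>_E} gives Kraus operators K_i = <i|_E U |0>_E.
Number of Kraus operators = dim(H_env) = d_env
= 17

17


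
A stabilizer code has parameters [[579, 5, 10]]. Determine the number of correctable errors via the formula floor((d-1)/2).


Code parameters: [[579, 5, 10]], distance d = 10.
Number of correctable errors = floor((d-1)/2)
= floor((10 - 1)/2)
= floor(9/2)
= 4

4


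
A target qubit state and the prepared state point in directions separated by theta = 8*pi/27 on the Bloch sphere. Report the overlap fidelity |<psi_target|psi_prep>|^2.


For states separated by angle theta on Bloch sphere:
F = cos^2(theta/2)
theta = 8*pi/27 = 0.9308
theta/2 = 0.4654
cos(theta/2) = 0.8936
F = 0.7986

0.7986


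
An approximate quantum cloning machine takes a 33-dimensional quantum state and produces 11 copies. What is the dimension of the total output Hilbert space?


Output space = H^(tensor 11) where dim(H) = 33
dim = 33^11
= 1089 (after 2 factors)
= 35937 (after 3 factors)
= 1185921 (after 4 factors)
= 39135393 (after 5 factors)
= 1291467969 (after 6 factors)
= 42618442977 (after 7 factors)
= 1406408618241 (after 8 factors)
= 46411484401953 (after 9 factors)
= 1531578985264449 (after 10 factors)
= 50542106513726817 (after 11 factors)
= 50542106513726817

50542106513726817


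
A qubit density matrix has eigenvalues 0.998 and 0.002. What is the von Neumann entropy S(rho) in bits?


S = -p*log2(p) - (1-p)*log2(1-p)
p = 0.9980, 1-p = 0.0020
= -0.9980 * log2(0.9980) - 0.0020 * log2(0.0020)
= -(-0.0029) - (-0.0179)
= 0.0208

0.0208


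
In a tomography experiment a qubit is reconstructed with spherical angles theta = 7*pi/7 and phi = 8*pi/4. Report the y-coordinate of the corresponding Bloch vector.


theta = 3.1416, phi = 6.2832
r_y = sin(theta)*sin(phi) = 0.0000 * 0.0000
r_y = 0.0000

0.0000


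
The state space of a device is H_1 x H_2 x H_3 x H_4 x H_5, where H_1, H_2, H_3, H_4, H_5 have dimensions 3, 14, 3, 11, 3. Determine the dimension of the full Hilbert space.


dim(H_1 x H_2 x H_3 x H_4 x H_5) = 3 * 14 * 3 * 11 * 3
= 42 * 3 * 11 * 3
= 126 * 11 * 3
= 1386 * 3
= 4158

4158


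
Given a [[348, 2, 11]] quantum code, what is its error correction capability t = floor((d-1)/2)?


Code parameters: [[348, 2, 11]], distance d = 11.
Number of correctable errors = floor((d-1)/2)
= floor((11 - 1)/2)
= floor(10/2)
= 5

5


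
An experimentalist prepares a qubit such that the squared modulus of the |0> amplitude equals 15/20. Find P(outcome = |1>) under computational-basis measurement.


|alpha|^2 = 15/20 = 0.7500
|beta|^2 = 1 - 15/20 = 5/20 = 0.2500
P(|1>) = |beta|^2 = 0.2500

0.2500


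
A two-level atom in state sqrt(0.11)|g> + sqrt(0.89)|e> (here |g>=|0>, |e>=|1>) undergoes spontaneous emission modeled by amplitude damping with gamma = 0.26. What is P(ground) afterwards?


For amplitude damping with parameter gamma on state sqrt(a)|0> + sqrt(b)|1>:
alpha^2 = 0.11, beta^2 = 0.89
P(|0>) = alpha^2 + gamma * beta^2
= 0.11 + 0.26 * 0.89
= 0.11 + 0.2314
= 0.3414

0.3414


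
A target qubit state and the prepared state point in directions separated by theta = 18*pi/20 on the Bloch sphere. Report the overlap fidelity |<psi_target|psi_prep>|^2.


For states separated by angle theta on Bloch sphere:
F = cos^2(theta/2)
theta = 18*pi/20 = 2.8274
theta/2 = 1.4137
cos(theta/2) = 0.1564
F = 0.0245

0.0245


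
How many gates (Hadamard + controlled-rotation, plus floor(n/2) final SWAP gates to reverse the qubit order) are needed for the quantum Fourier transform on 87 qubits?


Hadamard gates: 87
Controlled rotations: n*(n-1)/2 = 87*86/2 = 3741
SWAP gates: floor(n/2) = floor(87/2) = 43
Total = 87 + 3741 + 43
= 3871

3871


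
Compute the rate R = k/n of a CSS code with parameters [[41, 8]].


Code rate R = k/n
= 8/41
= 0.1951

0.1951


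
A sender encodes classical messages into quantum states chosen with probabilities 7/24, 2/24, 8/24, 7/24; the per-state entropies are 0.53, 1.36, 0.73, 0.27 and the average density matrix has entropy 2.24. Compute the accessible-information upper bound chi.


chi = S(rho) - sum_i p_i * S(rho_i)
Weighted entropy = 7/24 * 0.53 + 2/24 * 1.36 + 8/24 * 0.73 + 7/24 * 0.27
= 0.5900
chi = 2.24 - 0.5900
= 1.6500

1.6500


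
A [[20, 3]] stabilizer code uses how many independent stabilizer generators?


For an [[n,k]] stabilizer code:
Number of stabilizer generators = n - k
= 20 - 3
= 17

17


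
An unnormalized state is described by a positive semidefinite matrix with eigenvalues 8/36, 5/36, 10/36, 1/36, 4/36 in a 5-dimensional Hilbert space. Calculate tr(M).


tr(M) = sum of eigenvalues
= 8/36 + 5/36 + 10/36 + 1/36 + 4/36
= 28/36
= 0.7778

0.7778


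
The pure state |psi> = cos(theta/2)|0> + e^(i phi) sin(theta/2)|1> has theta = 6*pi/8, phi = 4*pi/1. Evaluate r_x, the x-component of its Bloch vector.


theta = 2.3562, phi = 12.5664
r_x = sin(theta)*cos(phi) = 0.7071 * 1.0000
r_x = 0.7071

0.7071


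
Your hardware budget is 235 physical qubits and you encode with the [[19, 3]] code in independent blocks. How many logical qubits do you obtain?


Each code block uses 19 physical qubits for 3 logical qubit(s).
Number of complete blocks = floor(235 / 19) = 12
Logical qubits = 12 * 3
= 36

36


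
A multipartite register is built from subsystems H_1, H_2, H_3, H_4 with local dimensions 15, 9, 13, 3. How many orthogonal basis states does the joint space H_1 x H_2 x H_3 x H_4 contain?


dim(H_1 x H_2 x H_3 x H_4) = 15 * 9 * 13 * 3
= 135 * 13 * 3
= 1755 * 3
= 5265

5265


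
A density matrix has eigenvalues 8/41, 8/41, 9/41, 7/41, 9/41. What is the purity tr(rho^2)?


tr(rho^2) = sum of eigenvalues squared
= (8/41)^2 + (8/41)^2 + (9/41)^2 + (7/41)^2 + (9/41)^2
= (64 + 64 + 81 + 49 + 81) / 1681
= 339/1681
= 0.2017

0.2017


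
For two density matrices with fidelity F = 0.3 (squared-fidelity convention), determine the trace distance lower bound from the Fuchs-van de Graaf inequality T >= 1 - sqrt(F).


Fuchs-van de Graaf (squared-fidelity convention): 1 - sqrt(F) <= T <= sqrt(1 - F).
Lower bound: T >= 1 - sqrt(F)
sqrt(F) = sqrt(0.3) = 0.5477
T >= 1 - 0.5477
T >= 0.4523

0.4523


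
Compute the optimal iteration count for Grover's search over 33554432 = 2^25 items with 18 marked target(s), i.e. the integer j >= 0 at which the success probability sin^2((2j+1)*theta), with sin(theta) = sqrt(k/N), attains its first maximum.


After j Grover iterations the success probability is P(j) = sin^2((2j+1)*theta), where sin(theta) = sqrt(k/N).
N = 2^25 = 33554432, k = 18
sin(theta) = sqrt(k/N) = 0.000732421875
theta = arcsin(sqrt(k/N)) = 0.0007324219405 rad
P(j) reaches its first maximum when (2j+1)*theta is as close as possible to pi/2, i.e. j = round(pi/(4*theta) - 1/2).
pi/(4*theta) - 1/2 = 1071.8302
(For comparison, the common estimate pi/4 * sqrt(N/k) = 1072.3303; the exact maximiser is used here.)
Optimal iterations = 1072

1072


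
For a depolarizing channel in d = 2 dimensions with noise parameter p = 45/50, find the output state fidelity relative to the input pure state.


F = (1-p) + p/d
= (1 - 0.9000) + 0.9000/2
= 0.1000 + 0.4500
= 0.5500

0.5500


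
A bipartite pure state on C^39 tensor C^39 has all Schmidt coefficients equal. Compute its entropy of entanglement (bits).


For a maximally entangled state in d x d:
S = log2(d) = log2(39)
= 5.2854

5.2854


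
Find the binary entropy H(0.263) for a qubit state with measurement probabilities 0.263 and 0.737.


S = -p*log2(p) - (1-p)*log2(1-p)
p = 0.2630, 1-p = 0.7370
= -0.2630 * log2(0.2630) - 0.7370 * log2(0.7370)
= -(-0.5068) - (-0.3245)
= 0.8312

0.8312


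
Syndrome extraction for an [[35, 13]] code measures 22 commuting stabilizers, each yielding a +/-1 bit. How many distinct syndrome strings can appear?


Each stabilizer generator gives a binary (+1 or -1) measurement outcome.
With 22 independent generators:
Total syndromes = 2^22
= 4194304

4194304


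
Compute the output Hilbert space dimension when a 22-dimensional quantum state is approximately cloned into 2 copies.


Output space = H^(tensor 2) where dim(H) = 22
dim = 22^2
= 484

484


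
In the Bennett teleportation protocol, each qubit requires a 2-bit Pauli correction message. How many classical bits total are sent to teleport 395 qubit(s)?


Quantum teleportation requires 2 classical bits per qubit teleported.
395 qubit(s) -> 2 * 395 = 790 classical bits

790


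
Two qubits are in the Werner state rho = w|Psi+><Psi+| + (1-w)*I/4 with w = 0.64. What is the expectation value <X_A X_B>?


|Psi+> = (|01> + |10>)/sqrt(2)
For the pure Bell state, <X_A X_B> = +1 (Bell-state Pauli correlator).
The maximally-mixed part I/4 has tr(I/4 * P tensor P) = 0 for any traceless Pauli P.
So <X_A X_B>_rho = w * (+1) + (1 - w) * 0
= 0.64 * (+1)
= 0.6400

0.6400


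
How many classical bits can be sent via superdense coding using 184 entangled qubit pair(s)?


Superdense coding allows 2 classical bits per shared entangled pair.
184 pair(s) -> 2 * 184 = 368 classical bits

368


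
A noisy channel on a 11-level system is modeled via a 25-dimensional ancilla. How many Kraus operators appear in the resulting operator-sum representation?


Tracing out the environment in an orthonormal basis {|i>_E} gives Kraus operators K_i = <i|_E U |0>_E.
Number of Kraus operators = dim(H_env) = d_env
= 25

25


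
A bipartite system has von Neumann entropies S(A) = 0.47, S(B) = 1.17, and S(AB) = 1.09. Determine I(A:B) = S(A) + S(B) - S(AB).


I(A:B) = S(A) + S(B) - S(AB)
= 0.47 + 1.17 - 1.09
= 0.5500

0.5500


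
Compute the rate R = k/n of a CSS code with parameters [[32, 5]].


Code rate R = k/n
= 5/32
= 0.1562

0.1562


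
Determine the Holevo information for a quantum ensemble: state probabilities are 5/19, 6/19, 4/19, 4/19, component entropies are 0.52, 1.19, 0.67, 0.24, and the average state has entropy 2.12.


chi = S(rho) - sum_i p_i * S(rho_i)
Weighted entropy = 5/19 * 0.52 + 6/19 * 1.19 + 4/19 * 0.67 + 4/19 * 0.24
= 0.7042
chi = 2.12 - 0.7042
= 1.4158

1.4158


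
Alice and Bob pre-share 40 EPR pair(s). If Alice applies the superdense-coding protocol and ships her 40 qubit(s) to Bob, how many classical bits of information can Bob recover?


Superdense coding allows 2 classical bits per shared entangled pair.
40 pair(s) -> 2 * 40 = 80 classical bits

80


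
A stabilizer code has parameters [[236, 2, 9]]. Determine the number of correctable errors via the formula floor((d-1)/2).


Code parameters: [[236, 2, 9]], distance d = 9.
Number of correctable errors = floor((d-1)/2)
= floor((9 - 1)/2)
= floor(8/2)
= 4

4


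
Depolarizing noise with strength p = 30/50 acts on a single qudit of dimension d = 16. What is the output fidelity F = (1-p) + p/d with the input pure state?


F = (1-p) + p/d
= (1 - 0.6000) + 0.6000/16
= 0.4000 + 0.0375
= 0.4375

0.4375


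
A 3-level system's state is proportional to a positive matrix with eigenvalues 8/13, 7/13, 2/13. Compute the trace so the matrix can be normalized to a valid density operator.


tr(M) = sum of eigenvalues
= 8/13 + 7/13 + 2/13
= 17/13
= 1.3077

1.3077


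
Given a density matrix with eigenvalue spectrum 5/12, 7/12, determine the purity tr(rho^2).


tr(rho^2) = sum of eigenvalues squared
= (5/12)^2 + (7/12)^2
= (25 + 49) / 144
= 74/144
= 0.5139

0.5139


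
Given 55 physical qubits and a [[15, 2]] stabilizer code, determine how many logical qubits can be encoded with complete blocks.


Each code block uses 15 physical qubits for 2 logical qubit(s).
Number of complete blocks = floor(55 / 15) = 3
Logical qubits = 3 * 2
= 6

6


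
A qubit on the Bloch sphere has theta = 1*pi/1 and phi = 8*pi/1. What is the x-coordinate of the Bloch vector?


theta = 3.1416, phi = 25.1327
r_x = sin(theta)*cos(phi) = 0.0000 * 1.0000
r_x = 0.0000

0.0000


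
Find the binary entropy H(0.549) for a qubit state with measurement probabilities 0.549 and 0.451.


S = -p*log2(p) - (1-p)*log2(1-p)
p = 0.5490, 1-p = 0.4510
= -0.5490 * log2(0.5490) - 0.4510 * log2(0.4510)
= -(-0.4750) - (-0.5181)
= 0.9931

0.9931


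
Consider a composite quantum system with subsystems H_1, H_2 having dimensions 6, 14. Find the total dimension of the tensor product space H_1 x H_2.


dim(H_1 x H_2) = 6 * 14
= 84

84


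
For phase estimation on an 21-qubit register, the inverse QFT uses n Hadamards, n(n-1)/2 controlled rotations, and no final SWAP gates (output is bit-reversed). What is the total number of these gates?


Hadamard gates: 21
Controlled rotations: n*(n-1)/2 = 21*20/2 = 210
SWAP gates: 0 (omitted)
Total = 21 + 210
= 231

231


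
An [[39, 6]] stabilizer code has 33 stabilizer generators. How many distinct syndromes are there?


Each stabilizer generator gives a binary (+1 or -1) measurement outcome.
With 33 independent generators:
Total syndromes = 2^33
= 8589934592

8589934592


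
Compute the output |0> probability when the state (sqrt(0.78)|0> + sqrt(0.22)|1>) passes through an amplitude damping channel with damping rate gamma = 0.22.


For amplitude damping with parameter gamma on state sqrt(a)|0> + sqrt(b)|1>:
alpha^2 = 0.78, beta^2 = 0.22
P(|0>) = alpha^2 + gamma * beta^2
= 0.78 + 0.22 * 0.22
= 0.78 + 0.0484
= 0.8284

0.8284


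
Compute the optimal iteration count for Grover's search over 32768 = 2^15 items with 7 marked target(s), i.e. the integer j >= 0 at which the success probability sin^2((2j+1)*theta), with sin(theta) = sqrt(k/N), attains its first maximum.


After j Grover iterations the success probability is P(j) = sin^2((2j+1)*theta), where sin(theta) = sqrt(k/N).
N = 2^15 = 32768, k = 7
sin(theta) = sqrt(k/N) = 0.01461584917
theta = arcsin(sqrt(k/N)) = 0.0146163696 rad
P(j) reaches its first maximum when (2j+1)*theta is as close as possible to pi/2, i.e. j = round(pi/(4*theta) - 1/2).
pi/(4*theta) - 1/2 = 53.2341
(For comparison, the common estimate pi/4 * sqrt(N/k) = 53.7361; the exact maximiser is used here.)
Optimal iterations = 53

53


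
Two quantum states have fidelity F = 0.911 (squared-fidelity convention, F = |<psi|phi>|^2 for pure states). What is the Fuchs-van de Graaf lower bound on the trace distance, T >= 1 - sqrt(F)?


Fuchs-van de Graaf (squared-fidelity convention): 1 - sqrt(F) <= T <= sqrt(1 - F).
Lower bound: T >= 1 - sqrt(F)
sqrt(F) = sqrt(0.911) = 0.9545
T >= 1 - 0.9545
T >= 0.0455

0.0455


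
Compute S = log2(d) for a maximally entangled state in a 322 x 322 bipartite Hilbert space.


For a maximally entangled state in d x d:
S = log2(d) = log2(322)
= 8.3309

8.3309


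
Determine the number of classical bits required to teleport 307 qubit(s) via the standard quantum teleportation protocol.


Quantum teleportation requires 2 classical bits per qubit teleported.
307 qubit(s) -> 2 * 307 = 614 classical bits

614


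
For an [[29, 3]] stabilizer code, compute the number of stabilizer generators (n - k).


For an [[n,k]] stabilizer code:
Number of stabilizer generators = n - k
= 29 - 3
= 26

26


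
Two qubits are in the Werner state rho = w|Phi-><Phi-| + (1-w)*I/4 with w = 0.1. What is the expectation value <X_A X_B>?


|Phi-> = (|00> - |11>)/sqrt(2)
For the pure Bell state, <X_A X_B> = -1 (Bell-state Pauli correlator).
The maximally-mixed part I/4 has tr(I/4 * P tensor P) = 0 for any traceless Pauli P.
So <X_A X_B>_rho = w * (-1) + (1 - w) * 0
= 0.1 * (-1)
= -0.1000

-0.1000


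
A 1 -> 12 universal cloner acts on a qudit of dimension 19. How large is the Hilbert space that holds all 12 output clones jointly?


Output space = H^(tensor 12) where dim(H) = 19
dim = 19^12
= 361 (after 2 factors)
= 6859 (after 3 factors)
= 130321 (after 4 factors)
= 2476099 (after 5 factors)
= 47045881 (after 6 factors)
= 893871739 (after 7 factors)
= 16983563041 (after 8 factors)
= 322687697779 (after 9 factors)
= 6131066257801 (after 10 factors)
= 116490258898219 (after 11 factors)
= 2213314919066161 (after 12 factors)
= 2213314919066161

2213314919066161
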